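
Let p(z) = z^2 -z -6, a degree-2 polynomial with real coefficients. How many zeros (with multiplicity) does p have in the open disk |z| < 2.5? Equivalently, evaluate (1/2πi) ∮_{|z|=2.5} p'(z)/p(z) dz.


The zeros of p are: -2, 3.
Their magnitudes are: 2, 3.
Zeros with |z| < R = 2.5: -2.
Count = 1.
By the argument principle, (1/2πi) ∮_{|z|=R} p'(z)/p(z) dz equals exactly this count.

Number of zeros inside |z| < 2.5: 1.


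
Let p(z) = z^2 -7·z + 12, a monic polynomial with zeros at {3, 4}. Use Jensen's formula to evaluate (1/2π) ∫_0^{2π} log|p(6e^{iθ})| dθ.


Zeros: 3, 4; r = 6.
Inside |z| < r: 3, 4. Outside (|z| ≥ r): ∅.
p(0) = 12, so log|p(0)| = log(12) = 2.4849.
Apply Jensen: I(r) = log|p(0)| + Σ_k log(r/|z_k|), summed over zeros inside |z| < r.
  log(r/|z_k|) for z_k = 3: log(6/3) = 0.6931
  log(r/|z_k|) for z_k = 4: log(6/4) = 0.4055
Sum over inside zeros: 1.0986.
I(r) = log|p(0)| + (inside sum) = 2.4849 + 1.0986 = 3.5835.
Closed form (all zeros inside, monic): I(r) = n·log(r) = 2·log(6) = 3.5835. ✓

I(r) ≈ 3.5835.


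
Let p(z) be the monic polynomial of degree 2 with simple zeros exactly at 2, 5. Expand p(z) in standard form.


The polynomial is p(z) = ∏_{α ∈ S} (z − α), where S = {2, 5}.
Expanding the product yields: p(z) = z^2 -7·z + 10.
The resulting polynomial has degree 2 and real coefficients as required.

p(z) = z^2 -7·z + 10.


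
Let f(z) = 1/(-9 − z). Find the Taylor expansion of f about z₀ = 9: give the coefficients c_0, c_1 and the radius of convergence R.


Let w = z − z₀, so z = z₀ + w.
Then -9 − z = -9 − (z₀ + w) = (-9 − z₀) − w = -18 − w.
f(z) = 1/(-18 − w) = (1/(-18)) · 1/(1 − w/(-18)) = Σ_{n≥0} w^n / (-18)^(n+1).
So c_n = 1/(-18)^(n+1):
  c_0 = 1/(-18)^1 = -1/18.
  c_1 = 1/(-18)^2 = 1/324.
The series is valid for |w/d| < 1, i.e. |z − z₀| < |d|.
Radius of convergence: R = |-9 − z₀| = |-18| = 18 (distance from z₀ to the singularity z = -9).

c_0 = -1/18, c_1 = 1/324; R = 18.


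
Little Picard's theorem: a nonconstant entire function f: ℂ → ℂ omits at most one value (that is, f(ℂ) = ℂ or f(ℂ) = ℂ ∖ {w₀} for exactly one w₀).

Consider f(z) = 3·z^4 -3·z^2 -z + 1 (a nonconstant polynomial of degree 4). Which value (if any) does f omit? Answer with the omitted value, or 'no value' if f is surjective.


Little Picard bounds the complement of f(ℂ) to at most one point.
For every w ∈ ℂ, the equation p(z) − w = 0 is a nonconstant polynomial in z and hence has at least one root by the fundamental theorem of algebra. So p is surjective onto ℂ, omitting no value.

Omitted value: no value.


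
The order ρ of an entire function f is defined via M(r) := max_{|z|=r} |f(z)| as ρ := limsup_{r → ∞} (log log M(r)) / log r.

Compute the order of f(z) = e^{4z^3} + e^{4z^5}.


Each summand is entire of order 3 and 5 respectively (as in the single-exponential case). The order of a sum is at most the max of the orders, so ρ ≤ 5. For the lower bound: on |z|=r choose arg z so that 4z^5 is real positive; then |e^{4z^5}| = e^{4r^5} while |e^{4z^3}| ≤ e^{4r^3} = o(e^{4r^5}). So |f| ≥ e^{4r^5}(1 − o(1)) and ρ ≥ 5. Hence ρ = max(3, 5) = 5.
Therefore ρ = 5.

Order ρ = 5.


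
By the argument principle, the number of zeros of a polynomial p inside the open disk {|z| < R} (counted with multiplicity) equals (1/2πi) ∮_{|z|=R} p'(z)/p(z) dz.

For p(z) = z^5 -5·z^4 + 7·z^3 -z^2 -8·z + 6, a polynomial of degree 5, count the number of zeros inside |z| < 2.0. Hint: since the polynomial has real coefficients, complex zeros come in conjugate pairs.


The zeros of p are: -1, 1, (1 + 1i), (1 - 1i), 3.
Their magnitudes are: 1, 1, 1.414, 1.414, 3.
Zeros with |z| < R = 2.0: -1, 1, (1 + 1i), (1 - 1i).
Count = 4.
By the argument principle, (1/2πi) ∮_{|z|=R} p'(z)/p(z) dz equals exactly this count.

Number of zeros inside |z| < 2.0: 4.


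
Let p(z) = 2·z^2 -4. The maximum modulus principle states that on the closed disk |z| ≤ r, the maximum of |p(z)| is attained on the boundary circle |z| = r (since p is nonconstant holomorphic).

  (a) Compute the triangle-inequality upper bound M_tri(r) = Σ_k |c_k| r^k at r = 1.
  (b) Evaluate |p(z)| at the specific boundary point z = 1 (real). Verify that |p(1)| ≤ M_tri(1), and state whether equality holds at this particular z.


Coefficients: c_0 = -4, c_1 = 0, c_2 = 2. Radius r = 1.
Part (a). Triangle bound: M_tri(r) = Σ_k |c_k| r^k
  = |-4|·1^0 + |0|·1^1 + |2|·1^2
  = 4 + 0 + 2 = 6.
This bounds M(r) := max_{|z|=r} |p(z)| from above; equality holds iff all terms c_k z^k can be made to align in phase at a single z on |z|=r.
Part (b). At z = 1 (real, on the circle |z| = r):
  p(1) = (-4)·1^0 + (0)·1^1 + (2)·1^2 = -2.
  |p(1)| = 2.
Check: |p(1)| = 2 ≤ 6 = M_tri(1). ✓ Equality does not hold at z = 1 (the coefficients have mixed signs, so the terms do not all align in phase there).

M_tri(1) = 6; |p(1)| = 2; equality at z=1: no.


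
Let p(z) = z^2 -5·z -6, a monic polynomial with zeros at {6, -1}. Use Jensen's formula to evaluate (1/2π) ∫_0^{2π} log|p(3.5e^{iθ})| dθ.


Zeros: -1, 6; r = 3.5.
Inside |z| < r: -1. Outside (|z| ≥ r): 6.
p(0) = -6, so log|p(0)| = log(6) = 1.7918.
Apply Jensen: I(r) = log|p(0)| + Σ_k log(r/|z_k|), summed over zeros inside |z| < r.
  log(r/|z_k|) for z_k = -1: log(3.5/1) = 1.2528
  Outside zeros (6) contribute nothing to the Jensen sum.
Sum over inside zeros: 1.2528.
I(r) = log|p(0)| + (inside sum) = 1.7918 + 1.2528 = 3.0445.
Note: since some zeros are outside |z| ≤ r, the simplified n·log(r) form does NOT apply — only the inside zeros contribute.

I(r) ≈ 3.0445.


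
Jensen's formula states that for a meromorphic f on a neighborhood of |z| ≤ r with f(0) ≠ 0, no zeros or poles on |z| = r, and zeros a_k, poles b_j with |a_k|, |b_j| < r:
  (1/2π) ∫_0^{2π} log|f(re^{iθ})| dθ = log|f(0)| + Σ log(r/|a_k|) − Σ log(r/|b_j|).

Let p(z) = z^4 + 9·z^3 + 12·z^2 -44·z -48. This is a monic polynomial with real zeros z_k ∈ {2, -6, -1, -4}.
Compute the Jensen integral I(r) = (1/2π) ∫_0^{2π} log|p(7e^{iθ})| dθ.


Zeros: -6, -4, -1, 2; r = 7.
Inside |z| < r: -6, -4, -1, 2. Outside (|z| ≥ r): ∅.
p(0) = -48, so log|p(0)| = log(48) = 3.8712.
Apply Jensen: I(r) = log|p(0)| + Σ_k log(r/|z_k|), summed over zeros inside |z| < r.
  log(r/|z_k|) for z_k = 2: log(7/2) = 1.2528
  log(r/|z_k|) for z_k = -6: log(7/6) = 0.1542
  log(r/|z_k|) for z_k = -1: log(7/1) = 1.9459
  log(r/|z_k|) for z_k = -4: log(7/4) = 0.5596
Sum over inside zeros: 3.9124.
I(r) = log|p(0)| + (inside sum) = 3.8712 + 3.9124 = 7.7836.
Closed form (all zeros inside, monic): I(r) = n·log(r) = 4·log(7) = 7.7836. ✓

I(r) ≈ 7.7836.


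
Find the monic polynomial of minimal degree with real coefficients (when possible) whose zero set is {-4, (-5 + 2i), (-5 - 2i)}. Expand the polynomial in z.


The polynomial is p(z) = ∏_{α ∈ S} (z − α), where S = {-4, (-5 + 2i), (-5 - 2i)}.
Expanding the product yields: p(z) = z^3 + 14·z^2 + 69·z + 116.
Note conjugate pairs combine to real quadratics: (z − (-5+2i))(z − (-5−2i)) = z² + 10z + 29.
The resulting polynomial has degree 3 and real coefficients as required.

p(z) = z^3 + 14·z^2 + 69·z + 116.


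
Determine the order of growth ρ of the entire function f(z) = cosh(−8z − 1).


cosh(w) is a linear combination of e^{iw} and e^{−iw} (or e^w, e^{−w} in the hyperbolic case), so |cosh(w)| ≤ e^{|w|}. With w = −8z − 1, |w| ≤ 8|z| + 1 = 8r + 1 on |z| = r, giving M(r) ≤ e^{8r + 1}, so ρ ≤ 1. On a suitable ray (z = it for sin/cos; z = t for sinh/cosh, t real → ∞), |cosh(−8z − 1)| grows like e^{8|t|}/2, so ρ ≥ 1. Hence ρ = 1.
Therefore ρ = 1.

Order ρ = 1.


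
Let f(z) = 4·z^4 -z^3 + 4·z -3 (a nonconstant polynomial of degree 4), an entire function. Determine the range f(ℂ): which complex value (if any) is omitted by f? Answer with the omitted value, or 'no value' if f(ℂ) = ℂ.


Little Picard bounds the complement of f(ℂ) to at most one point.
For every w ∈ ℂ, the equation p(z) − w = 0 is a nonconstant polynomial in z and hence has at least one root by the fundamental theorem of algebra. So p is surjective onto ℂ, omitting no value.

Omitted value: no value.


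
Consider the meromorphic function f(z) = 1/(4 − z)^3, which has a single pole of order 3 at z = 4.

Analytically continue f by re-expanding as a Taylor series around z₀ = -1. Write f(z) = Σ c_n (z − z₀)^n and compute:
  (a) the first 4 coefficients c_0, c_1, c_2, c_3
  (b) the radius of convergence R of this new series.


Let w = z − z₀, so z = z₀ + w.
Then 4 − z = 4 − (z₀ + w) = (4 − z₀) − w = 5 − w.
f(z) = 1/(5 − w)^3 = (1/(5)^3) · (1 − w/(5))^{−3}.
By the binomial series (1−u)^{−3} = Σ_{n≥0} C(n+2, 2) u^n for |u|<1, with u = w/(5):
  c_n = C(n+2, 2) / (5)^(n+3).
  c_0 = 1/(5)^3 = 1/125.
  c_1 = 3/(5)^4 = 3/625.
  c_2 = 6/(5)^5 = 6/3125.
  c_3 = 10/(5)^6 = 2/3125.
The series is valid for |w/d| < 1, i.e. |z − z₀| < |d|.
Radius of convergence: R = |4 − z₀| = |5| = 5 (distance from z₀ to the singularity z = 4).

c_0 = 1/125, c_1 = 3/625, c_2 = 6/3125, c_3 = 2/3125; R = 5.


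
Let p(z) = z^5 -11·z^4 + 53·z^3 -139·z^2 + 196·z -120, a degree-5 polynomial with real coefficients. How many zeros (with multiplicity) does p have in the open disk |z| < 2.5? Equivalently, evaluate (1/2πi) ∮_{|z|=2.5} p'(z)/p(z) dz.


The zeros of p are: 3, (2 + 2i), (2 - 2i), (2 + 1i), (2 - 1i).
Their magnitudes are: 3, 2.828, 2.828, 2.236, 2.236.
Zeros with |z| < R = 2.5: (2 + 1i), (2 - 1i).
Count = 2.
By the argument principle, (1/2πi) ∮_{|z|=R} p'(z)/p(z) dz equals exactly this count.

Number of zeros inside |z| < 2.5: 2.


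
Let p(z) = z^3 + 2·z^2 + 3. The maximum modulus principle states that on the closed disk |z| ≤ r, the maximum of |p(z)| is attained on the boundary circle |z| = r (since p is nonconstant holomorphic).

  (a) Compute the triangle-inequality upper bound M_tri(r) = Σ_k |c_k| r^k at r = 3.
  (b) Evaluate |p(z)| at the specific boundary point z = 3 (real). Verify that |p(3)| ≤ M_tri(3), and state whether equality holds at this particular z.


Coefficients: c_0 = 3, c_1 = 0, c_2 = 2, c_3 = 1. Radius r = 3.
Part (a). Triangle bound: M_tri(r) = Σ_k |c_k| r^k
  = |3|·3^0 + |0|·3^1 + |2|·3^2 + |1|·3^3
  = 3 + 0 + 18 + 27 = 48.
This bounds M(r) := max_{|z|=r} |p(z)| from above; equality holds iff all terms c_k z^k can be made to align in phase at a single z on |z|=r.
Part (b). At z = 3 (real, on the circle |z| = r):
  p(3) = (3)·3^0 + (0)·3^1 + (2)·3^2 + (1)·3^3 = 48.
  |p(3)| = 48.
Since all nonzero coefficients share the same sign, |p(3)| = 48 = M_tri(3); the triangle bound is attained at z = 3, so in fact M(r) = 48.

M_tri(3) = 48; |p(3)| = 48; equality at z=3: yes.


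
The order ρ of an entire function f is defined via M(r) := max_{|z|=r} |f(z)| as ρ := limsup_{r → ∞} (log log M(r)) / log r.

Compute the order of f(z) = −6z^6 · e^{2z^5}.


M(r) = max_{|z|=r} |-6|·|z|^6·|e^{2z^5}| = 6·r^6 · e^{2r^5} (the factors attain their maxima compatibly on |z|=r). Then log M(r) = log 6 + 6·log r + 2r^5, dominated by the last term, so log log M(r) ~ 5·log r. The polynomial factor -6z^6 contributes only a log r term and does not affect the order. ρ = 5.
Therefore ρ = 5.

Order ρ = 5.


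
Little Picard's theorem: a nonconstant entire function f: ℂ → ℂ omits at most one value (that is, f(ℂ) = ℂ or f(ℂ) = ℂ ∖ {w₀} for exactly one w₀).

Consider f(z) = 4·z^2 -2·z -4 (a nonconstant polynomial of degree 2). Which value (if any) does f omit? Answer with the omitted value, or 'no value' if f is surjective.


Little Picard bounds the complement of f(ℂ) to at most one point.
For every w ∈ ℂ, the equation p(z) − w = 0 is a nonconstant polynomial in z and hence has at least one root by the fundamental theorem of algebra. So p is surjective onto ℂ, omitting no value.

Omitted value: no value.


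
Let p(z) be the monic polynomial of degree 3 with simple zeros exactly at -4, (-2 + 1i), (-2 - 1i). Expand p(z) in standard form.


The polynomial is p(z) = ∏_{α ∈ S} (z − α), where S = {-4, (-2 + 1i), (-2 - 1i)}.
Expanding the product yields: p(z) = z^3 + 8·z^2 + 21·z + 20.
Note conjugate pairs combine to real quadratics: (z − (-2+1i))(z − (-2−1i)) = z² + 4z + 5.
The resulting polynomial has degree 3 and real coefficients as required.

p(z) = z^3 + 8·z^2 + 21·z + 20.


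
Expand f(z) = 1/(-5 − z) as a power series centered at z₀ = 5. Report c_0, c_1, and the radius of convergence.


Let w = z − z₀, so z = z₀ + w.
Then -5 − z = -5 − (z₀ + w) = (-5 − z₀) − w = -10 − w.
f(z) = 1/(-10 − w) = (1/(-10)) · 1/(1 − w/(-10)) = Σ_{n≥0} w^n / (-10)^(n+1).
So c_n = 1/(-10)^(n+1):
  c_0 = 1/(-10)^1 = -1/10.
  c_1 = 1/(-10)^2 = 1/100.
The series is valid for |w/d| < 1, i.e. |z − z₀| < |d|.
Radius of convergence: R = |-5 − z₀| = |-10| = 10 (distance from z₀ to the singularity z = -5).

c_0 = -1/10, c_1 = 1/100; R = 10.


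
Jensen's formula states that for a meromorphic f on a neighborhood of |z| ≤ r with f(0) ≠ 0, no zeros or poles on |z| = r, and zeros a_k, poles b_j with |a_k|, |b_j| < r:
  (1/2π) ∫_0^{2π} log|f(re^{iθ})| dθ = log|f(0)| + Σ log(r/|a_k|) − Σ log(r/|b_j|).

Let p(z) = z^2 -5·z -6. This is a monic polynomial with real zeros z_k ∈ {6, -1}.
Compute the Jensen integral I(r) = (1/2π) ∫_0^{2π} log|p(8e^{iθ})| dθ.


Zeros: -1, 6; r = 8.
Inside |z| < r: -1, 6. Outside (|z| ≥ r): ∅.
p(0) = -6, so log|p(0)| = log(6) = 1.7918.
Apply Jensen: I(r) = log|p(0)| + Σ_k log(r/|z_k|), summed over zeros inside |z| < r.
  log(r/|z_k|) for z_k = 6: log(8/6) = 0.2877
  log(r/|z_k|) for z_k = -1: log(8/1) = 2.0794
Sum over inside zeros: 2.3671.
I(r) = log|p(0)| + (inside sum) = 1.7918 + 2.3671 = 4.1589.
Closed form (all zeros inside, monic): I(r) = n·log(r) = 2·log(8) = 4.1589. ✓

I(r) ≈ 4.1589.


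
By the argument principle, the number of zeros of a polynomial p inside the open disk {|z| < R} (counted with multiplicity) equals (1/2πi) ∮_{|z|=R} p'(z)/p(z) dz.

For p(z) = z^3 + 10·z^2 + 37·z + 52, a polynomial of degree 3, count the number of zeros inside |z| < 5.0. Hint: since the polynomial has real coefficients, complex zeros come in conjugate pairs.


The zeros of p are: -4, (-3 + 2i), (-3 - 2i).
Their magnitudes are: 4, 3.606, 3.606.
Zeros with |z| < R = 5.0: -4, (-3 + 2i), (-3 - 2i).
Count = 3.
By the argument principle, (1/2πi) ∮_{|z|=R} p'(z)/p(z) dz equals exactly this count.

Number of zeros inside |z| < 5.0: 3.


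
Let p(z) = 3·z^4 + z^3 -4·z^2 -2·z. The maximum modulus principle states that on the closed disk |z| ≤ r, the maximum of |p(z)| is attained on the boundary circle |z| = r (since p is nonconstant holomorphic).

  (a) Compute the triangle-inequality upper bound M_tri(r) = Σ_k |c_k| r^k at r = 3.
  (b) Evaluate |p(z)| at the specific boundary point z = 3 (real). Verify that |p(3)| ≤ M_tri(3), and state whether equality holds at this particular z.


Coefficients: c_0 = 0, c_1 = -2, c_2 = -4, c_3 = 1, c_4 = 3. Radius r = 3.
Part (a). Triangle bound: M_tri(r) = Σ_k |c_k| r^k
  = |0|·3^0 + |-2|·3^1 + |-4|·3^2 + |1|·3^3 + |3|·3^4
  = 0 + 6 + 36 + 27 + 243 = 312.
This bounds M(r) := max_{|z|=r} |p(z)| from above; equality holds iff all terms c_k z^k can be made to align in phase at a single z on |z|=r.
Part (b). At z = 3 (real, on the circle |z| = r):
  p(3) = (0)·3^0 + (-2)·3^1 + (-4)·3^2 + (1)·3^3 + (3)·3^4 = 228.
  |p(3)| = 228.
Check: |p(3)| = 228 ≤ 312 = M_tri(3). ✓ Equality does not hold at z = 3 (the coefficients have mixed signs, so the terms do not all align in phase there).

M_tri(3) = 312; |p(3)| = 228; equality at z=3: no.


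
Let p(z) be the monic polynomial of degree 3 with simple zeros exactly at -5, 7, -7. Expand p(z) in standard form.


The polynomial is p(z) = ∏_{α ∈ S} (z − α), where S = {-5, 7, -7}.
Expanding the product yields: p(z) = z^3 + 5·z^2 -49·z -245.
The resulting polynomial has degree 3 and real coefficients as required.

p(z) = z^3 + 5·z^2 -49·z -245.


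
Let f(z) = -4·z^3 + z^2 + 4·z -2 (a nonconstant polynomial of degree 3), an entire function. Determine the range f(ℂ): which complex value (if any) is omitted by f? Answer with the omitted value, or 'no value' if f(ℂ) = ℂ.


Little Picard bounds the complement of f(ℂ) to at most one point.
For every w ∈ ℂ, the equation p(z) − w = 0 is a nonconstant polynomial in z and hence has at least one root by the fundamental theorem of algebra. So p is surjective onto ℂ, omitting no value.

Omitted value: no value.


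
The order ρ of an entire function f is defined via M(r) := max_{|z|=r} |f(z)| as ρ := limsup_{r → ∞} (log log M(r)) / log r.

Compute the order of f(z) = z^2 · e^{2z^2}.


M(r) = max_{|z|=r} |1|·|z|^2·|e^{2z^2}| = 1·r^2 · e^{2r^2} (the factors attain their maxima compatibly on |z|=r). Then log M(r) = log 1 + 2·log r + 2r^2, dominated by the last term, so log log M(r) ~ 2·log r. The polynomial factor 1z^2 contributes only a log r term and does not affect the order. ρ = 2.
Therefore ρ = 2.

Order ρ = 2.


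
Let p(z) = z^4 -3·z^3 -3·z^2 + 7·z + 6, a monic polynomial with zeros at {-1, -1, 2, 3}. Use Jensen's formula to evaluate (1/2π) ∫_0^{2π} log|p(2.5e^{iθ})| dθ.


Zeros: -1, -1, 2, 3; r = 2.5.
Inside |z| < r: -1, -1, 2. Outside (|z| ≥ r): 3.
p(0) = 6, so log|p(0)| = log(6) = 1.7918.
Apply Jensen: I(r) = log|p(0)| + Σ_k log(r/|z_k|), summed over zeros inside |z| < r.
  log(r/|z_k|) for z_k = -1: log(2.5/1) = 0.9163
  log(r/|z_k|) for z_k = -1: log(2.5/1) = 0.9163
  log(r/|z_k|) for z_k = 2: log(2.5/2) = 0.2231
  Outside zeros (3) contribute nothing to the Jensen sum.
Sum over inside zeros: 2.0557.
I(r) = log|p(0)| + (inside sum) = 1.7918 + 2.0557 = 3.8475.
Note: since some zeros are outside |z| ≤ r, the simplified n·log(r) form does NOT apply — only the inside zeros contribute.

I(r) ≈ 3.8475.


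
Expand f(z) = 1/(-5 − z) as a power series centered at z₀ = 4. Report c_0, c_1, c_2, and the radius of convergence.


Let w = z − z₀, so z = z₀ + w.
Then -5 − z = -5 − (z₀ + w) = (-5 − z₀) − w = -9 − w.
f(z) = 1/(-9 − w) = (1/(-9)) · 1/(1 − w/(-9)) = Σ_{n≥0} w^n / (-9)^(n+1).
So c_n = 1/(-9)^(n+1):
  c_0 = 1/(-9)^1 = -1/9.
  c_1 = 1/(-9)^2 = 1/81.
  c_2 = 1/(-9)^3 = -1/729.
The series is valid for |w/d| < 1, i.e. |z − z₀| < |d|.
Radius of convergence: R = |-5 − z₀| = |-9| = 9 (distance from z₀ to the singularity z = -5).

c_0 = -1/9, c_1 = 1/81, c_2 = -1/729; R = 9.


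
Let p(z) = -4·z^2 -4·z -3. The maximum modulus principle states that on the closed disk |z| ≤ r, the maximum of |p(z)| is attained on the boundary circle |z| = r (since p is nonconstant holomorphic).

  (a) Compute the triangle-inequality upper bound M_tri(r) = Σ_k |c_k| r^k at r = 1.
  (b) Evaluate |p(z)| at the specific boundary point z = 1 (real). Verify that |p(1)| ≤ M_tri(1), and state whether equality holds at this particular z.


Coefficients: c_0 = -3, c_1 = -4, c_2 = -4. Radius r = 1.
Part (a). Triangle bound: M_tri(r) = Σ_k |c_k| r^k
  = |-3|·1^0 + |-4|·1^1 + |-4|·1^2
  = 3 + 4 + 4 = 11.
This bounds M(r) := max_{|z|=r} |p(z)| from above; equality holds iff all terms c_k z^k can be made to align in phase at a single z on |z|=r.
Part (b). At z = 1 (real, on the circle |z| = r):
  p(1) = (-3)·1^0 + (-4)·1^1 + (-4)·1^2 = -11.
  |p(1)| = 11.
Since all nonzero coefficients share the same sign, |p(1)| = 11 = M_tri(1); the triangle bound is attained at z = 1, so in fact M(r) = 11.

M_tri(1) = 11; |p(1)| = 11; equality at z=1: yes.


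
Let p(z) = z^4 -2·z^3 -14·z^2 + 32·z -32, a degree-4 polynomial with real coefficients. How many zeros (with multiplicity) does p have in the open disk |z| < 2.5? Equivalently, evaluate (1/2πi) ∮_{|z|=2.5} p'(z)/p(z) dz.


The zeros of p are: (1 + 1i), (1 - 1i), 4, -4.
Their magnitudes are: 1.414, 1.414, 4, 4.
Zeros with |z| < R = 2.5: (1 + 1i), (1 - 1i).
Count = 2.
By the argument principle, (1/2πi) ∮_{|z|=R} p'(z)/p(z) dz equals exactly this count.

Number of zeros inside |z| < 2.5: 2.


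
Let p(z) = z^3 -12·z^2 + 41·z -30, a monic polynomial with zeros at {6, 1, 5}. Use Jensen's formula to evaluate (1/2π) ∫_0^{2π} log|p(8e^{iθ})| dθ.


Zeros: 1, 5, 6; r = 8.
Inside |z| < r: 1, 5, 6. Outside (|z| ≥ r): ∅.
p(0) = -30, so log|p(0)| = log(30) = 3.4012.
Apply Jensen: I(r) = log|p(0)| + Σ_k log(r/|z_k|), summed over zeros inside |z| < r.
  log(r/|z_k|) for z_k = 6: log(8/6) = 0.2877
  log(r/|z_k|) for z_k = 1: log(8/1) = 2.0794
  log(r/|z_k|) for z_k = 5: log(8/5) = 0.4700
Sum over inside zeros: 2.8371.
I(r) = log|p(0)| + (inside sum) = 3.4012 + 2.8371 = 6.2383.
Closed form (all zeros inside, monic): I(r) = n·log(r) = 3·log(8) = 6.2383. ✓

I(r) ≈ 6.2383.


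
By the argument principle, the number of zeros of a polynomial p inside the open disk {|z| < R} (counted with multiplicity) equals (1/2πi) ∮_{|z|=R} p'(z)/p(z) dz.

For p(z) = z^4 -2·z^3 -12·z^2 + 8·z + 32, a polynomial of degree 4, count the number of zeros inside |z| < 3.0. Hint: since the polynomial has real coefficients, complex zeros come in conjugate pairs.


The zeros of p are: 2, -2, -2, 4.
Their magnitudes are: 2, 2, 2, 4.
Zeros with |z| < R = 3.0: 2, -2, -2.
Count = 3.
By the argument principle, (1/2πi) ∮_{|z|=R} p'(z)/p(z) dz equals exactly this count.

Number of zeros inside |z| < 3.0: 3.


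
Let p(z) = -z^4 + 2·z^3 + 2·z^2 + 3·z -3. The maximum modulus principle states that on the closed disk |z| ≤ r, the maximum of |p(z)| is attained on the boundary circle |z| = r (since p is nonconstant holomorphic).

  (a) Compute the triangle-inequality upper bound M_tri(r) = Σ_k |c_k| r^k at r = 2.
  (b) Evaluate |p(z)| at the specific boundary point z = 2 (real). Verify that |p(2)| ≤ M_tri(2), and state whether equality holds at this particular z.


Coefficients: c_0 = -3, c_1 = 3, c_2 = 2, c_3 = 2, c_4 = -1. Radius r = 2.
Part (a). Triangle bound: M_tri(r) = Σ_k |c_k| r^k
  = |-3|·2^0 + |3|·2^1 + |2|·2^2 + |2|·2^3 + |-1|·2^4
  = 3 + 6 + 8 + 16 + 16 = 49.
This bounds M(r) := max_{|z|=r} |p(z)| from above; equality holds iff all terms c_k z^k can be made to align in phase at a single z on |z|=r.
Part (b). At z = 2 (real, on the circle |z| = r):
  p(2) = (-3)·2^0 + (3)·2^1 + (2)·2^2 + (2)·2^3 + (-1)·2^4 = 11.
  |p(2)| = 11.
Check: |p(2)| = 11 ≤ 49 = M_tri(2). ✓ Equality does not hold at z = 2 (the coefficients have mixed signs, so the terms do not all align in phase there).

M_tri(2) = 49; |p(2)| = 11; equality at z=2: no.


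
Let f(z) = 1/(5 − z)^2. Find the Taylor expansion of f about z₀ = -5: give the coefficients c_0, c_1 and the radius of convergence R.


Let w = z − z₀, so z = z₀ + w.
Then 5 − z = 5 − (z₀ + w) = (5 − z₀) − w = 10 − w.
f(z) = 1/(10 − w)^2 = (1/(10)^2) · (1 − w/(10))^{−2}.
By the binomial series (1−u)^{−2} = Σ_{n≥0} C(n+1, 1) u^n for |u|<1, with u = w/(10):
  c_n = C(n+1, 1) / (10)^(n+2).
  c_0 = 1/(10)^2 = 1/100.
  c_1 = 2/(10)^3 = 1/500.
The series is valid for |w/d| < 1, i.e. |z − z₀| < |d|.
Radius of convergence: R = |5 − z₀| = |10| = 10 (distance from z₀ to the singularity z = 5).

c_0 = 1/100, c_1 = 1/500; R = 10.


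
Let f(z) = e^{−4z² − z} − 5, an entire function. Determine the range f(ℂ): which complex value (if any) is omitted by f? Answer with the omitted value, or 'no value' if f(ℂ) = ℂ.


Little Picard bounds the complement of f(ℂ) to at most one point.
The exponent g(z) = −4z² − z is a nonconstant polynomial, hence surjective onto ℂ. So e^{g(z)} takes every value in {e^w : w ∈ ℂ} = ℂ ∖ {0}. Adding -5 shifts the range to ℂ ∖ {-5}. f omits exactly -5.

Omitted value: -5.


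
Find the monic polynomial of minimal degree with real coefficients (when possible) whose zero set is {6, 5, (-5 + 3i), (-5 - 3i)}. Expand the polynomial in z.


The polynomial is p(z) = ∏_{α ∈ S} (z − α), where S = {6, 5, (-5 + 3i), (-5 - 3i)}.
Expanding the product yields: p(z) = z^4 -z^3 -46·z^2 -74·z + 1020.
Note conjugate pairs combine to real quadratics: (z − (-5+3i))(z − (-5−3i)) = z² + 10z + 34.
The resulting polynomial has degree 4 and real coefficients as required.

p(z) = z^4 -z^3 -46·z^2 -74·z + 1020.


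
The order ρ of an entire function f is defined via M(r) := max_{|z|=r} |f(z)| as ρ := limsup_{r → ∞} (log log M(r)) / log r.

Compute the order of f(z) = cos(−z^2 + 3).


Write cos(w) = (e^{iw} ± e^{−iw})/(2 or 2i), so |cos(w)| ≤ e^{|w|}. With w = −z^2 + 3, |w| ≤ 1r^2 + 3 on |z|=r, giving M(r) ≤ e^{1r^2 + 3} and ρ ≤ 2. For the lower bound, choose z on |z|=r with -1z^2 purely imaginary of modulus 1r^2; then |cos(−z^2 + 3)| grows like e^{1r^2}/2, so ρ ≥ 2. Hence ρ = 2.
Therefore ρ = 2.

Order ρ = 2.


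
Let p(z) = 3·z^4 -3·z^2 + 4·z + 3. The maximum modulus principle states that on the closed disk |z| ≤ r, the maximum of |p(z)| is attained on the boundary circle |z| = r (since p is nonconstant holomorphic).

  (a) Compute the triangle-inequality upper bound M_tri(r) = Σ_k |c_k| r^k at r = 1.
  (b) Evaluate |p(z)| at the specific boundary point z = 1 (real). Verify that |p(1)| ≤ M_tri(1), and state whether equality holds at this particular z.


Coefficients: c_0 = 3, c_1 = 4, c_2 = -3, c_3 = 0, c_4 = 3. Radius r = 1.
Part (a). Triangle bound: M_tri(r) = Σ_k |c_k| r^k
  = |3|·1^0 + |4|·1^1 + |-3|·1^2 + |0|·1^3 + |3|·1^4
  = 3 + 4 + 3 + 0 + 3 = 13.
This bounds M(r) := max_{|z|=r} |p(z)| from above; equality holds iff all terms c_k z^k can be made to align in phase at a single z on |z|=r.
Part (b). At z = 1 (real, on the circle |z| = r):
  p(1) = (3)·1^0 + (4)·1^1 + (-3)·1^2 + (0)·1^3 + (3)·1^4 = 7.
  |p(1)| = 7.
Check: |p(1)| = 7 ≤ 13 = M_tri(1). ✓ Equality does not hold at z = 1 (the coefficients have mixed signs, so the terms do not all align in phase there).

M_tri(1) = 13; |p(1)| = 7; equality at z=1: no.


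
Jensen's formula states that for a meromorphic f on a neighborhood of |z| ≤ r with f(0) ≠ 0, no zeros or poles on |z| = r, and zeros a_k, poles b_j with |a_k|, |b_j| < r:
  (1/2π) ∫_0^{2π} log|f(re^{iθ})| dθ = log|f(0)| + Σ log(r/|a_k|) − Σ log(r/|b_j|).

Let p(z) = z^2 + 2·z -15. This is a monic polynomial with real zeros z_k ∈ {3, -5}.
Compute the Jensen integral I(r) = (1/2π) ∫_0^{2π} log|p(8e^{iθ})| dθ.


Zeros: -5, 3; r = 8.
Inside |z| < r: -5, 3. Outside (|z| ≥ r): ∅.
p(0) = -15, so log|p(0)| = log(15) = 2.7081.
Apply Jensen: I(r) = log|p(0)| + Σ_k log(r/|z_k|), summed over zeros inside |z| < r.
  log(r/|z_k|) for z_k = 3: log(8/3) = 0.9808
  log(r/|z_k|) for z_k = -5: log(8/5) = 0.4700
Sum over inside zeros: 1.4508.
I(r) = log|p(0)| + (inside sum) = 2.7081 + 1.4508 = 4.1589.
Closed form (all zeros inside, monic): I(r) = n·log(r) = 2·log(8) = 4.1589. ✓

I(r) ≈ 4.1589.


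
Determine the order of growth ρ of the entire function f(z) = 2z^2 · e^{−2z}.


M(r) = max_{|z|=r} |2|·|z|^2·|e^{−2z}| = 2·r^2 · e^{2r^1} (the factors attain their maxima compatibly on |z|=r). Then log M(r) = log 2 + 2·log r + 2r^1, dominated by the last term, so log log M(r) ~ 1·log r. The polynomial factor 2z^2 contributes only a log r term and does not affect the order. ρ = 1.
Therefore ρ = 1.

Order ρ = 1.


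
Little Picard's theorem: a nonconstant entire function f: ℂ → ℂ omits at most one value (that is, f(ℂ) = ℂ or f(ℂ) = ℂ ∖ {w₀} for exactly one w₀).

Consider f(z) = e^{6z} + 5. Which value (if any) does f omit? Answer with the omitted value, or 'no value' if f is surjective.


Little Picard bounds the complement of f(ℂ) to at most one point.
e^{6z} is never zero on ℂ, so 1·e^{6z} takes every value in ℂ ∖ {0}. Adding 5 shifts the range to ℂ ∖ {5}. Thus f omits exactly the value 5.

Omitted value: 5.


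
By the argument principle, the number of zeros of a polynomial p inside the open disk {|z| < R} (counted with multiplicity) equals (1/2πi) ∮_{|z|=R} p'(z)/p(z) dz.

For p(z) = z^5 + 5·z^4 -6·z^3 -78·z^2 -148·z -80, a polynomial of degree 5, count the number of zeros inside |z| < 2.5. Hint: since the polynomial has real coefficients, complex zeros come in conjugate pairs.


The zeros of p are: -2, 4, (-3 + 1i), (-3 - 1i), -1.
Their magnitudes are: 2, 4, 3.162, 3.162, 1.
Zeros with |z| < R = 2.5: -2, -1.
Count = 2.
By the argument principle, (1/2πi) ∮_{|z|=R} p'(z)/p(z) dz equals exactly this count.

Number of zeros inside |z| < 2.5: 2.


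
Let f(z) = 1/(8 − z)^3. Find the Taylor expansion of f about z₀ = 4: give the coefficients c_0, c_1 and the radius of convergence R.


Let w = z − z₀, so z = z₀ + w.
Then 8 − z = 8 − (z₀ + w) = (8 − z₀) − w = 4 − w.
f(z) = 1/(4 − w)^3 = (1/(4)^3) · (1 − w/(4))^{−3}.
By the binomial series (1−u)^{−3} = Σ_{n≥0} C(n+2, 2) u^n for |u|<1, with u = w/(4):
  c_n = C(n+2, 2) / (4)^(n+3).
  c_0 = 1/(4)^3 = 1/64.
  c_1 = 3/(4)^4 = 3/256.
The series is valid for |w/d| < 1, i.e. |z − z₀| < |d|.
Radius of convergence: R = |8 − z₀| = |4| = 4 (distance from z₀ to the singularity z = 8).

c_0 = 1/64, c_1 = 3/256; R = 4.


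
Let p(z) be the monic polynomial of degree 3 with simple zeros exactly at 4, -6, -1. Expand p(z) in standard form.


The polynomial is p(z) = ∏_{α ∈ S} (z − α), where S = {4, -6, -1}.
Expanding the product yields: p(z) = z^3 + 3·z^2 -22·z -24.
The resulting polynomial has degree 3 and real coefficients as required.

p(z) = z^3 + 3·z^2 -22·z -24.


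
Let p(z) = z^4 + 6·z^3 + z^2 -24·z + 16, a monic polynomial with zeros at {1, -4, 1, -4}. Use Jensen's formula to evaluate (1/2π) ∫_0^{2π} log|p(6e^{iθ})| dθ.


Zeros: -4, -4, 1, 1; r = 6.
Inside |z| < r: -4, -4, 1, 1. Outside (|z| ≥ r): ∅.
p(0) = 16, so log|p(0)| = log(16) = 2.7726.
Apply Jensen: I(r) = log|p(0)| + Σ_k log(r/|z_k|), summed over zeros inside |z| < r.
  log(r/|z_k|) for z_k = 1: log(6/1) = 1.7918
  log(r/|z_k|) for z_k = -4: log(6/4) = 0.4055
  log(r/|z_k|) for z_k = 1: log(6/1) = 1.7918
  log(r/|z_k|) for z_k = -4: log(6/4) = 0.4055
Sum over inside zeros: 4.3944.
I(r) = log|p(0)| + (inside sum) = 2.7726 + 4.3944 = 7.1670.
Closed form (all zeros inside, monic): I(r) = n·log(r) = 4·log(6) = 7.1670. ✓

I(r) ≈ 7.1670.


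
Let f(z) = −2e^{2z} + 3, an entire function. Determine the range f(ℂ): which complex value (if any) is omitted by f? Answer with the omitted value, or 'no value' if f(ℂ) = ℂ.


Little Picard bounds the complement of f(ℂ) to at most one point.
e^{2z} is never zero on ℂ, so -2·e^{2z} takes every value in ℂ ∖ {0}. Adding 3 shifts the range to ℂ ∖ {3}. Thus f omits exactly the value 3.

Omitted value: 3.


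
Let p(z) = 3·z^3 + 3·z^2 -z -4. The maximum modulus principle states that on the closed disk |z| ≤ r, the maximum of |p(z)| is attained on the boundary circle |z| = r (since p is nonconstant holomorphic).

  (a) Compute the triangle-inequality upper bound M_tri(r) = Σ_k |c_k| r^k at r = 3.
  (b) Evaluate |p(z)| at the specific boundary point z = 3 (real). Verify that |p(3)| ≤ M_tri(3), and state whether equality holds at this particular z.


Coefficients: c_0 = -4, c_1 = -1, c_2 = 3, c_3 = 3. Radius r = 3.
Part (a). Triangle bound: M_tri(r) = Σ_k |c_k| r^k
  = |-4|·3^0 + |-1|·3^1 + |3|·3^2 + |3|·3^3
  = 4 + 3 + 27 + 81 = 115.
This bounds M(r) := max_{|z|=r} |p(z)| from above; equality holds iff all terms c_k z^k can be made to align in phase at a single z on |z|=r.
Part (b). At z = 3 (real, on the circle |z| = r):
  p(3) = (-4)·3^0 + (-1)·3^1 + (3)·3^2 + (3)·3^3 = 101.
  |p(3)| = 101.
Check: |p(3)| = 101 ≤ 115 = M_tri(3). ✓ Equality does not hold at z = 3 (the coefficients have mixed signs, so the terms do not all align in phase there).

M_tri(3) = 115; |p(3)| = 101; equality at z=3: no.


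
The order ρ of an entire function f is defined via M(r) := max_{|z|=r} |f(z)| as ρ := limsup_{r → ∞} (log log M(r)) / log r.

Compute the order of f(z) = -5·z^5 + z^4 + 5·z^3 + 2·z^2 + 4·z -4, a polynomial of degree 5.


|f(z)| ≤ Σ|c_k|·r^k = O(r^5) as r → ∞. Polynomial growth is O(e^{r^ε}) for every ε > 0 (since r^5/e^{r^ε} → 0), so ρ ≤ ε for all ε > 0, i.e. ρ = 0. Every nonconstant polynomial has order 0.
Therefore ρ = 0.

Order ρ = 0.


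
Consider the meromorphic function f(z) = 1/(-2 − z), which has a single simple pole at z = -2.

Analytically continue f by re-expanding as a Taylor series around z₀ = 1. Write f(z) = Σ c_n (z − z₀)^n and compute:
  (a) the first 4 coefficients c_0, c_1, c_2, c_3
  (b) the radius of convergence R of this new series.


Let w = z − z₀, so z = z₀ + w.
Then -2 − z = -2 − (z₀ + w) = (-2 − z₀) − w = -3 − w.
f(z) = 1/(-3 − w) = (1/(-3)) · 1/(1 − w/(-3)) = Σ_{n≥0} w^n / (-3)^(n+1).
So c_n = 1/(-3)^(n+1):
  c_0 = 1/(-3)^1 = -1/3.
  c_1 = 1/(-3)^2 = 1/9.
  c_2 = 1/(-3)^3 = -1/27.
  c_3 = 1/(-3)^4 = 1/81.
The series is valid for |w/d| < 1, i.e. |z − z₀| < |d|.
Radius of convergence: R = |-2 − z₀| = |-3| = 3 (distance from z₀ to the singularity z = -2).

c_0 = -1/3, c_1 = 1/9, c_2 = -1/27, c_3 = 1/81; R = 3.


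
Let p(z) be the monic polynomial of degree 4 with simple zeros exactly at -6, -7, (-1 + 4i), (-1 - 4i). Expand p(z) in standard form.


The polynomial is p(z) = ∏_{α ∈ S} (z − α), where S = {-6, -7, (-1 + 4i), (-1 - 4i)}.
Expanding the product yields: p(z) = z^4 + 15·z^3 + 85·z^2 + 305·z + 714.
Note conjugate pairs combine to real quadratics: (z − (-1+4i))(z − (-1−4i)) = z² + 2z + 17.
The resulting polynomial has degree 4 and real coefficients as required.

p(z) = z^4 + 15·z^3 + 85·z^2 + 305·z + 714.


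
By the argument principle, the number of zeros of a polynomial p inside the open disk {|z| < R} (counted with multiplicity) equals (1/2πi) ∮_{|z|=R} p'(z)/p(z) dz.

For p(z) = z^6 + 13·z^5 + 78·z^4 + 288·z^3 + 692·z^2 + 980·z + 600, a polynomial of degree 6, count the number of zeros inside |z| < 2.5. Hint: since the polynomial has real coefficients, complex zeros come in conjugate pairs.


The zeros of p are: -2, -3, (-3 + 1i), (-3 - 1i), (-1 + 3i), (-1 - 3i).
Their magnitudes are: 2, 3, 3.162, 3.162, 3.162, 3.162.
Zeros with |z| < R = 2.5: -2.
Count = 1.
By the argument principle, (1/2πi) ∮_{|z|=R} p'(z)/p(z) dz equals exactly this count.

Number of zeros inside |z| < 2.5: 1.


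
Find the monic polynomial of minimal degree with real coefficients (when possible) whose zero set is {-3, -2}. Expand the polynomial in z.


The polynomial is p(z) = ∏_{α ∈ S} (z − α), where S = {-3, -2}.
Expanding the product yields: p(z) = z^2 + 5·z + 6.
The resulting polynomial has degree 2 and real coefficients as required.

p(z) = z^2 + 5·z + 6.


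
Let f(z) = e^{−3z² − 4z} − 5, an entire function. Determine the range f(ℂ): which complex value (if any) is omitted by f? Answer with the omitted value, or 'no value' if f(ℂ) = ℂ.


Little Picard bounds the complement of f(ℂ) to at most one point.
The exponent g(z) = −3z² − 4z is a nonconstant polynomial, hence surjective onto ℂ. So e^{g(z)} takes every value in {e^w : w ∈ ℂ} = ℂ ∖ {0}. Adding -5 shifts the range to ℂ ∖ {-5}. f omits exactly -5.

Omitted value: -5.


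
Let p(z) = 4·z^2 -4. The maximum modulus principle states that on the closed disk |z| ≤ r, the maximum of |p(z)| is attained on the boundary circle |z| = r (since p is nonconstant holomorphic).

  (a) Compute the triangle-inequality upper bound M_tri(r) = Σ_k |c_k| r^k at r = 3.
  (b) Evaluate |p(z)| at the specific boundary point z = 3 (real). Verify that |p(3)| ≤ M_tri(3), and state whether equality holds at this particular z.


Coefficients: c_0 = -4, c_1 = 0, c_2 = 4. Radius r = 3.
Part (a). Triangle bound: M_tri(r) = Σ_k |c_k| r^k
  = |-4|·3^0 + |0|·3^1 + |4|·3^2
  = 4 + 0 + 36 = 40.
This bounds M(r) := max_{|z|=r} |p(z)| from above; equality holds iff all terms c_k z^k can be made to align in phase at a single z on |z|=r.
Part (b). At z = 3 (real, on the circle |z| = r):
  p(3) = (-4)·3^0 + (0)·3^1 + (4)·3^2 = 32.
  |p(3)| = 32.
Check: |p(3)| = 32 ≤ 40 = M_tri(3). ✓ Equality does not hold at z = 3 (the coefficients have mixed signs, so the terms do not all align in phase there).

M_tri(3) = 40; |p(3)| = 32; equality at z=3: no.


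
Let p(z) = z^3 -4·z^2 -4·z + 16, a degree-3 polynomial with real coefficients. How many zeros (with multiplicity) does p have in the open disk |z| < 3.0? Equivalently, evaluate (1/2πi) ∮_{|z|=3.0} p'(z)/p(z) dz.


The zeros of p are: -2, 4, 2.
Their magnitudes are: 2, 4, 2.
Zeros with |z| < R = 3.0: -2, 2.
Count = 2.
By the argument principle, (1/2πi) ∮_{|z|=R} p'(z)/p(z) dz equals exactly this count.

Number of zeros inside |z| < 3.0: 2.


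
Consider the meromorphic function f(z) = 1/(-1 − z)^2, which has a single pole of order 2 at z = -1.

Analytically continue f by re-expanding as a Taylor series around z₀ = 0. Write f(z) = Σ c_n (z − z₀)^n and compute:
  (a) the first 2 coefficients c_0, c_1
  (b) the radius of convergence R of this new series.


Let w = z − z₀, so z = z₀ + w.
Then -1 − z = -1 − (z₀ + w) = (-1 − z₀) − w = -1 − w.
f(z) = 1/(-1 − w)^2 = (1/(-1)^2) · (1 − w/(-1))^{−2}.
By the binomial series (1−u)^{−2} = Σ_{n≥0} C(n+1, 1) u^n for |u|<1, with u = w/(-1):
  c_n = C(n+1, 1) / (-1)^(n+2).
  c_0 = 1/(-1)^2 = 1.
  c_1 = 2/(-1)^3 = -2.
The series is valid for |w/d| < 1, i.e. |z − z₀| < |d|.
Radius of convergence: R = |-1 − z₀| = |-1| = 1 (distance from z₀ to the singularity z = -1).

c_0 = 1, c_1 = -2; R = 1.


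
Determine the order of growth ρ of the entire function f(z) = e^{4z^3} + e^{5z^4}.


Each summand is entire of order 3 and 4 respectively (as in the single-exponential case). The order of a sum is at most the max of the orders, so ρ ≤ 4. For the lower bound: on |z|=r choose arg z so that 5z^4 is real positive; then |e^{5z^4}| = e^{5r^4} while |e^{4z^3}| ≤ e^{4r^3} = o(e^{5r^4}). So |f| ≥ e^{5r^4}(1 − o(1)) and ρ ≥ 4. Hence ρ = max(3, 4) = 4.
Therefore ρ = 4.

Order ρ = 4.


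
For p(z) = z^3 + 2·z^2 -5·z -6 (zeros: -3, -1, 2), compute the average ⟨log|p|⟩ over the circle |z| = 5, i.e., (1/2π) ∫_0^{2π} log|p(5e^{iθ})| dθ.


Zeros: -3, -1, 2; r = 5.
Inside |z| < r: -3, -1, 2. Outside (|z| ≥ r): ∅.
p(0) = -6, so log|p(0)| = log(6) = 1.7918.
Apply Jensen: I(r) = log|p(0)| + Σ_k log(r/|z_k|), summed over zeros inside |z| < r.
  log(r/|z_k|) for z_k = -3: log(5/3) = 0.5108
  log(r/|z_k|) for z_k = -1: log(5/1) = 1.6094
  log(r/|z_k|) for z_k = 2: log(5/2) = 0.9163
Sum over inside zeros: 3.0366.
I(r) = log|p(0)| + (inside sum) = 1.7918 + 3.0366 = 4.8283.
Closed form (all zeros inside, monic): I(r) = n·log(r) = 3·log(5) = 4.8283. ✓

I(r) ≈ 4.8283.


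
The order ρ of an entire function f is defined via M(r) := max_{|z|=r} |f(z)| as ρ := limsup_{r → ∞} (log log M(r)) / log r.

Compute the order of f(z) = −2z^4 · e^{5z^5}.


M(r) = max_{|z|=r} |-2|·|z|^4·|e^{5z^5}| = 2·r^4 · e^{5r^5} (the factors attain their maxima compatibly on |z|=r). Then log M(r) = log 2 + 4·log r + 5r^5, dominated by the last term, so log log M(r) ~ 5·log r. The polynomial factor -2z^4 contributes only a log r term and does not affect the order. ρ = 5.
Therefore ρ = 5.

Order ρ = 5.


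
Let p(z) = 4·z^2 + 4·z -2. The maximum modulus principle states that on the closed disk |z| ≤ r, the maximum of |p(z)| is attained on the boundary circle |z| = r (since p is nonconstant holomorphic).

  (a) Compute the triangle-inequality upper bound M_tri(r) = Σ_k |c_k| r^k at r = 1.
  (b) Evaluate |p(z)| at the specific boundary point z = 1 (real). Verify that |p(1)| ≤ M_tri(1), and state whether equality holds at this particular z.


Coefficients: c_0 = -2, c_1 = 4, c_2 = 4. Radius r = 1.
Part (a). Triangle bound: M_tri(r) = Σ_k |c_k| r^k
  = |-2|·1^0 + |4|·1^1 + |4|·1^2
  = 2 + 4 + 4 = 10.
This bounds M(r) := max_{|z|=r} |p(z)| from above; equality holds iff all terms c_k z^k can be made to align in phase at a single z on |z|=r.
Part (b). At z = 1 (real, on the circle |z| = r):
  p(1) = (-2)·1^0 + (4)·1^1 + (4)·1^2 = 6.
  |p(1)| = 6.
Check: |p(1)| = 6 ≤ 10 = M_tri(1). ✓ Equality does not hold at z = 1 (the coefficients have mixed signs, so the terms do not all align in phase there).

M_tri(1) = 10; |p(1)| = 6; equality at z=1: no.
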